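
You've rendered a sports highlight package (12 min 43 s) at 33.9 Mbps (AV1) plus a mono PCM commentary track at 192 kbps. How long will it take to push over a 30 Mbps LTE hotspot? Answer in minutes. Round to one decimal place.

14.5 minutes

12 min 43 s = 763 s
Audio: 192 kbps = 0.192 Mbps.
Total bitrate: 34.092 Mbps.
File: 34.092 Mbps × 763 s = 26012.2 Mb.
At 30 Mbps: 26012.2 / 30 = 867.1 s ≈ 14.5 minutes.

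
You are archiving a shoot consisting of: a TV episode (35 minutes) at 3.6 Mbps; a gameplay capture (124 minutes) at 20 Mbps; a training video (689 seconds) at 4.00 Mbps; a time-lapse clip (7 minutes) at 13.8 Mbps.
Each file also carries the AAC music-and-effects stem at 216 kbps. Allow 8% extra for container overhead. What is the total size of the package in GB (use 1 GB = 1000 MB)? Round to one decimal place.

Audio: 216 kbps = 0.216 Mbps.
TV episode: 3.816 Mbps × 2100 s × 1.08 = 8654.7 Mb
gameplay capture: 20.216 Mbps × 7440 s × 1.08 = 162439.6 Mb
training video: 4.216 Mbps × 689 s × 1.08 = 3137.2 Mb
time-lapse clip: 14.016 Mbps × 420 s × 1.08 = 6357.7 Mb
Total: 180589.2 Mb = 22573.6 MB.
= 22.57 GB.

22.6 GB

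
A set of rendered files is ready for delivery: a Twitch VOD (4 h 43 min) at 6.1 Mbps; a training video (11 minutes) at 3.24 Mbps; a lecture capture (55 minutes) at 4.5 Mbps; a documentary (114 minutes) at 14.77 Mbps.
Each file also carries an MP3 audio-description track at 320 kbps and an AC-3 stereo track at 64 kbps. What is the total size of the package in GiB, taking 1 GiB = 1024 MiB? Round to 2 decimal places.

Audio total: 320 + 64 = 384 kbps = 0.384 Mbps.
Twitch VOD: 6.484 Mbps × 16980 s = 110098.3 Mb
training video: 3.624 Mbps × 660 s = 2391.8 Mb
lecture capture: 4.884 Mbps × 3300 s = 16117.2 Mb
documentary: 15.154 Mbps × 6840 s = 103653.4 Mb
Total: 232260.7 Mb = 29032.6 MB.
= 27.04 GiB.

27.04 GiB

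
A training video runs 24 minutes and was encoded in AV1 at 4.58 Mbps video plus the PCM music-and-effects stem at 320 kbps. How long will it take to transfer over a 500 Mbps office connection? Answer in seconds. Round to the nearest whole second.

24 min = 1440 s
Audio: 320 kbps = 0.320 Mbps.
Total bitrate: 4.900 Mbps.
File: 4.900 Mbps × 1440 s = 7056.0 Mb.
At 500 Mbps: 7056.0 / 500 = 14.1 s ≈ 14.1 seconds.

14 seconds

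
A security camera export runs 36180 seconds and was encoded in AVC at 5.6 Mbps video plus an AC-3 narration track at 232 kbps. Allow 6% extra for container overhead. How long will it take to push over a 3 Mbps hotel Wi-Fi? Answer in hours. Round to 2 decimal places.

20.71 hours

Audio: 232 kbps = 0.232 Mbps.
Total bitrate: 5.832 Mbps.
File: 5.832 Mbps × 36180 s = 211001.8 Mb.
With 6% container overhead: ×1.06. → 223661.9 Mb.
At 3 Mbps: 223661.9 / 3 = 74554.0 s ≈ 20.7 hours.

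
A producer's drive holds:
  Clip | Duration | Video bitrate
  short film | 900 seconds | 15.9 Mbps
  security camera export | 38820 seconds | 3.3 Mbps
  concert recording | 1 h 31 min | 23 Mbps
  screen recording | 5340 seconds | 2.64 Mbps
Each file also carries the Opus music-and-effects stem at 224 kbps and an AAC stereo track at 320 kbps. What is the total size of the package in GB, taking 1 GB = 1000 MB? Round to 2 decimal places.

Audio total: 224 + 320 = 544 kbps = 0.544 Mbps.
short film: 16.444 Mbps × 900 s = 14799.6 Mb
security camera export: 3.844 Mbps × 38820 s = 149224.1 Mb
concert recording: 23.544 Mbps × 5460 s = 128550.2 Mb
screen recording: 3.184 Mbps × 5340 s = 17002.6 Mb
Total: 309576.5 Mb = 38697.1 MB.
= 38.70 GB.

38.70 GB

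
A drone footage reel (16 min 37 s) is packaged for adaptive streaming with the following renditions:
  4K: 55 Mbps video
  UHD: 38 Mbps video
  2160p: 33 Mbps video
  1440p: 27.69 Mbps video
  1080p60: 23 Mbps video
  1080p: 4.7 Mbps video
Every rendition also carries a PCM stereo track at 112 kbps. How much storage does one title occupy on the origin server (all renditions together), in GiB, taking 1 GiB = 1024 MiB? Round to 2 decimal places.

16 min 37 s = 997 s
Audio: 112 kbps = 0.112 Mbps.
Sum of rendition bitrates: (55+0.112) + (38+0.112) + (33+0.112) + (27.69+0.112) + (23+0.112) + (4.7+0.112) = 182.062 Mbps.
× 997 s = 181,516 Mb = 22,689 MB = 21.13 GiB.

21.13 GiB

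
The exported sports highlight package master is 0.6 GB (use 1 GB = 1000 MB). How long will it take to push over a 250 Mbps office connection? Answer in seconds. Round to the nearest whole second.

File: 0.6 GB = 4800.0 Mb.
At 250 Mbps: 4800.0 / 250 = 19.2 s ≈ 19.2 seconds.

19 seconds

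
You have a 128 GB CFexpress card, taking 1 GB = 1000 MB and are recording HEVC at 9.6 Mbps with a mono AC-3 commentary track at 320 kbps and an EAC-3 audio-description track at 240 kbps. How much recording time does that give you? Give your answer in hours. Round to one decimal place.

Audio total: 320 + 240 = 560 kbps = 0.560 Mbps.
Total bitrate: 9.6 + 0.560 = 10.160 Mbps.
Capacity: 128 GB = 1,024,000 Mb.
Recording time: 1,024,000 / 10.160 = 100,787 s ≈ 28.0 hours.

28.0 hours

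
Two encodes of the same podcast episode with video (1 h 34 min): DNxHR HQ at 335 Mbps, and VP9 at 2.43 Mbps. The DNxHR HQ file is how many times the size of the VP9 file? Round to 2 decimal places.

1 h 34 min = 94 min = 5640 s
DNxHR HQ: 335.000 Mbps × 5640 s = 1889400.0 Mb = 219.955 GiB.
VP9: 2.430 Mbps × 5640 s = 13705.2 Mb = 1.595 GiB.
Ratio: 219.955 / 1.595 = 137.860.

137.86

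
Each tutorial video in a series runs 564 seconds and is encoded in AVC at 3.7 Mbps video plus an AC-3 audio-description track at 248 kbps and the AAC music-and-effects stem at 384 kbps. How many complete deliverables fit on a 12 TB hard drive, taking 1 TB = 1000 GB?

39291

Audio total: 248 + 384 = 632 kbps = 0.632 Mbps.
Total bitrate: 4.332 Mbps.
Per item: 4.332 Mbps × 564 s = 2,443 Mb = 305.4 MB.
Capacity: 12 TB = 96,000,000 Mb; 39291.96 items → 39291 complete.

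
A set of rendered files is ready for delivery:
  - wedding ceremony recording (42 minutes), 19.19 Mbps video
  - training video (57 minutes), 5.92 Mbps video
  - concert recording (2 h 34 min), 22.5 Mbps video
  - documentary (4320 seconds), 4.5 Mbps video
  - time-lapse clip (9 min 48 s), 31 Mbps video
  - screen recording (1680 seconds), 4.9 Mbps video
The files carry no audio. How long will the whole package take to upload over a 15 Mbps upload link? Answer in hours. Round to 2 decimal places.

5.97 hours

wedding ceremony recording: 19.190 Mbps × 2520 s = 48358.8 Mb
training video: 5.920 Mbps × 3420 s = 20246.4 Mb
concert recording: 22.500 Mbps × 9240 s = 207900.0 Mb
documentary: 4.500 Mbps × 4320 s = 19440.0 Mb
time-lapse clip: 31.000 Mbps × 588 s = 18228.0 Mb
screen recording: 4.900 Mbps × 1680 s = 8232.0 Mb
Total: 322405.2 Mb = 40300.7 MB.
At 15 Mbps: 322405.2 / 15 = 21494 s ≈ 5.97 hours.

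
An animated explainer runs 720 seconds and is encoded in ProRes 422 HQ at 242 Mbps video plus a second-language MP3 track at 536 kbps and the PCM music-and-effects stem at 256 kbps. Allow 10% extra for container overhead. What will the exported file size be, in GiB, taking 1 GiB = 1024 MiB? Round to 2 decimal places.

22.39 GiB

Audio total: 536 + 256 = 792 kbps = 0.792 Mbps.
Total bitrate: 242 + 0.792 = 242.792 Mbps.
Stream data: 242.792 Mbps × 720 s = 174810.2 Mb.
With 10% container overhead: ×1.10.
192,291 Mb = 24,036,408,000 bytes ÷ 1,073,741,824 = 22.39 GiB.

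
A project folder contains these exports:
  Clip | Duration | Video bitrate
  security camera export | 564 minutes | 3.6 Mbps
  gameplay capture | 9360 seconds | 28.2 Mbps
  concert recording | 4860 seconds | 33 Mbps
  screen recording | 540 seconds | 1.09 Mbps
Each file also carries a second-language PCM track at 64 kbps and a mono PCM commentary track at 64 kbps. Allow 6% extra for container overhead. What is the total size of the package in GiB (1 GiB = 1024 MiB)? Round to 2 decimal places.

Audio total: 64 + 64 = 128 kbps = 0.128 Mbps.
security camera export: 3.728 Mbps × 33840 s × 1.06 = 133724.9 Mb
gameplay capture: 28.328 Mbps × 9360 s × 1.06 = 281059.1 Mb
concert recording: 33.128 Mbps × 4860 s × 1.06 = 170662.2 Mb
screen recording: 1.218 Mbps × 540 s × 1.06 = 697.2 Mb
Total: 586143.3 Mb = 73267.9 MB.
= 68.24 GiB.

68.24 GiB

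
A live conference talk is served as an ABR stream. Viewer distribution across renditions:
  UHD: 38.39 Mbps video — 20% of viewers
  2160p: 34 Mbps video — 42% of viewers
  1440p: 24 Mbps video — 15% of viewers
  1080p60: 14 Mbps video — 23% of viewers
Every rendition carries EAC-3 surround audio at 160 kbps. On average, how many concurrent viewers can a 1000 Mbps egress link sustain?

Audio: 160 kbps = 0.160 Mbps.
Average per-viewer bitrate: 0.20×38.550 + 0.42×34.160 + 0.15×24.160 + 0.23×14.160 = 28.938 Mbps.
1000 Mbps = 1,000 Mbps; 1,000 / 28.938 = 34.56 → 34.

34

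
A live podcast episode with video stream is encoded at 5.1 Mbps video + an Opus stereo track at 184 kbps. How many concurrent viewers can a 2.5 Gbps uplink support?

Audio: 184 kbps = 0.184 Mbps.
Per-viewer media rate: 5.284 Mbps.
2.5 Gbps = 2,500 Mbps; 2,500 / 5.284 = 473.13 → 473 viewers.

473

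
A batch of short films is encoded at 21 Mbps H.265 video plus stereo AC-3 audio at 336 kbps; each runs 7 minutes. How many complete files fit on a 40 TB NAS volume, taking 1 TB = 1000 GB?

7 min = 420 s
Audio: 336 kbps = 0.336 Mbps.
Total bitrate: 21.336 Mbps.
Per item: 21.336 Mbps × 420 s = 8,961 Mb = 1,120 MB.
Capacity: 40 TB = 320,000,000 Mb; 35709.82 items → 35709 complete.

35709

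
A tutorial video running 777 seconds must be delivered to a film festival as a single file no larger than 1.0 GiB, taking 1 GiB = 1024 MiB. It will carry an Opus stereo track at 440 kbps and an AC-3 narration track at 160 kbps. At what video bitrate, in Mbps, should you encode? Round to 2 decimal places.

Budget: 1.0 GiB = 8589.9 Mb.
Total bitrate budget: 8589.9 Mb / 777 s = 11.055 Mbps.
Audio total: 440 + 160 = 600 kbps = 0.600 Mbps.
Video: 11.055 − 0.600 = 10.455 Mbps.

10.46 Mbps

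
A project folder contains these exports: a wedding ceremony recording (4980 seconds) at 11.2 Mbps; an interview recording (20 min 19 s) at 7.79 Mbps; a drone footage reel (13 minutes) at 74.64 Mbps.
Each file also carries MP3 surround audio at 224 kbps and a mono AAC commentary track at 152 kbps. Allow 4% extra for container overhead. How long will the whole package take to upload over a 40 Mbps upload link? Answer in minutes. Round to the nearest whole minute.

55 minutes

Audio total: 224 + 152 = 376 kbps = 0.376 Mbps.
wedding ceremony recording: 11.576 Mbps × 4980 s × 1.04 = 59954.4 Mb
interview recording: 8.166 Mbps × 1219 s × 1.04 = 10352.5 Mb
drone footage reel: 75.016 Mbps × 780 s × 1.04 = 60853.0 Mb
Total: 131159.9 Mb = 16395.0 MB.
At 40 Mbps: 131159.9 / 40 = 3279 s ≈ 54.6 minutes.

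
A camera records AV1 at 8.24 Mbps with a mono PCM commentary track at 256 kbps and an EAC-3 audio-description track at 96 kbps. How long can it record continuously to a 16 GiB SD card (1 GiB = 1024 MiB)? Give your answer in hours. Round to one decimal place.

4.4 hours

Audio total: 256 + 96 = 352 kbps = 0.352 Mbps.
Total bitrate: 8.24 + 0.352 = 8.592 Mbps.
Capacity: 16 GiB = 137,439 Mb.
Recording time: 137,439 / 8.592 = 15,996 s ≈ 4.44 hours.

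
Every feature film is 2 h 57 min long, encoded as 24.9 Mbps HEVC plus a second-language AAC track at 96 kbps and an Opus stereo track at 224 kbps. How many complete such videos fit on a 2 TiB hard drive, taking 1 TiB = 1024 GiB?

65

2 h 57 min = 177 min = 10620 s
Audio total: 96 + 224 = 320 kbps = 0.320 Mbps.
Total bitrate: 25.220 Mbps.
Per item: 25.220 Mbps × 10620 s = 267,836 Mb = 33,480 MB.
Capacity: 2 TiB = 17,592,186 Mb; 65.68 items → 65 complete.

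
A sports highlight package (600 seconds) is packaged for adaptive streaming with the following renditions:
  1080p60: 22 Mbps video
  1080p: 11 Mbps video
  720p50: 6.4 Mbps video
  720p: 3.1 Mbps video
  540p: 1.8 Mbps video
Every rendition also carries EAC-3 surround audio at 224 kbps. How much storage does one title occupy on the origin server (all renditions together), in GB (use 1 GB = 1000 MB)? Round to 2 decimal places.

Audio: 224 kbps = 0.224 Mbps.
Sum of rendition bitrates: (22+0.224) + (11+0.224) + (6.4+0.224) + (3.1+0.224) + (1.8+0.224) = 45.420 Mbps.
× 600 s = 27,252 Mb = 3,406 MB = 3.406 GB.

3.41 GB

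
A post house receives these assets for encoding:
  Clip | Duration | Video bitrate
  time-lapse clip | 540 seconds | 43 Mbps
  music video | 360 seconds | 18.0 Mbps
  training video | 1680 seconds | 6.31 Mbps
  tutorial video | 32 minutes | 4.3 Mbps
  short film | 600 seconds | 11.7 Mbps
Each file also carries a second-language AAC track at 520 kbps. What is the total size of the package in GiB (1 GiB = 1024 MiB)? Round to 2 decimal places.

6.78 GiB

Audio: 520 kbps = 0.520 Mbps.
time-lapse clip: 43.520 Mbps × 540 s = 23500.8 Mb
music video: 18.520 Mbps × 360 s = 6667.2 Mb
training video: 6.830 Mbps × 1680 s = 11474.4 Mb
tutorial video: 4.820 Mbps × 1920 s = 9254.4 Mb
short film: 12.220 Mbps × 600 s = 7332.0 Mb
Total: 58228.8 Mb = 7278.6 MB.
= 6.779 GiB.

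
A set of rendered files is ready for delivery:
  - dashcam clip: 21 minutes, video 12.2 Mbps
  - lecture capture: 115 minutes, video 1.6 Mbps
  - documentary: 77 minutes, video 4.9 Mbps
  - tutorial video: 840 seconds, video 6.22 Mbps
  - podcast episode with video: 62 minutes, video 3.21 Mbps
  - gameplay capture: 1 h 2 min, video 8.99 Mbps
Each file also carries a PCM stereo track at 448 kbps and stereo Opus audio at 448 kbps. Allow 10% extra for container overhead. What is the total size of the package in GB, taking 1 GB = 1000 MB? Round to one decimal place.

Audio total: 448 + 448 = 896 kbps = 0.896 Mbps.
dashcam clip: 13.096 Mbps × 1260 s × 1.10 = 18151.1 Mb
lecture capture: 2.496 Mbps × 6900 s × 1.10 = 18944.6 Mb
documentary: 5.796 Mbps × 4620 s × 1.10 = 29455.3 Mb
tutorial video: 7.116 Mbps × 840 s × 1.10 = 6575.2 Mb
podcast episode with video: 4.106 Mbps × 3720 s × 1.10 = 16801.8 Mb
gameplay capture: 9.886 Mbps × 3720 s × 1.10 = 40453.5 Mb
Total: 130381.4 Mb = 16297.7 MB.
= 16.30 GB.

16.3 GB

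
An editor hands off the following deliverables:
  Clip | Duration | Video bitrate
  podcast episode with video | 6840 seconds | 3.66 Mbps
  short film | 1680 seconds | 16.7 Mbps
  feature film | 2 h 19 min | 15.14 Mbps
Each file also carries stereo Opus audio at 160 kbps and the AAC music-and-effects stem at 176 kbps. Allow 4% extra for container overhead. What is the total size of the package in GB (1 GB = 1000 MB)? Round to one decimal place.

Audio total: 160 + 176 = 336 kbps = 0.336 Mbps.
podcast episode with video: 3.996 Mbps × 6840 s × 1.04 = 28425.9 Mb
short film: 17.036 Mbps × 1680 s × 1.04 = 29765.3 Mb
feature film: 15.476 Mbps × 8340 s × 1.04 = 134232.6 Mb
Total: 192423.9 Mb = 24053.0 MB.
= 24.05 GB.

24.1 GB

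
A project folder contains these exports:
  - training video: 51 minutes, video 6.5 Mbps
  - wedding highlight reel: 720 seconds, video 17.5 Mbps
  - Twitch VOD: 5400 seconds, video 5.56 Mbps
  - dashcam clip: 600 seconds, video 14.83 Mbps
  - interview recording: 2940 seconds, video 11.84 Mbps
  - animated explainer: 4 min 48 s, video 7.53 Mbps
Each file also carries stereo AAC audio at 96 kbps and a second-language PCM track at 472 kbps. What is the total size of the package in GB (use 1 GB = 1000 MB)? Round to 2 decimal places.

Audio total: 96 + 472 = 568 kbps = 0.568 Mbps.
training video: 7.068 Mbps × 3060 s = 21628.1 Mb
wedding highlight reel: 18.068 Mbps × 720 s = 13009.0 Mb
Twitch VOD: 6.128 Mbps × 5400 s = 33091.2 Mb
dashcam clip: 15.398 Mbps × 600 s = 9238.8 Mb
interview recording: 12.408 Mbps × 2940 s = 36479.5 Mb
animated explainer: 8.098 Mbps × 288 s = 2332.2 Mb
Total: 115778.8 Mb = 14472.3 MB.
= 14.47 GB.

14.47 GB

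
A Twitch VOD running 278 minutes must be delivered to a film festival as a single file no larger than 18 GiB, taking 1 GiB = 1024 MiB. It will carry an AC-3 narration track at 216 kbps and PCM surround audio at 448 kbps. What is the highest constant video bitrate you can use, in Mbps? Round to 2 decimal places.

8.61 Mbps

Budget: 18 GiB = 154618.8 Mb.
278 min = 16680 s
Total bitrate budget: 154618.8 Mb / 16680 s = 9.270 Mbps.
Audio total: 216 + 448 = 664 kbps = 0.664 Mbps.
Video: 9.270 − 0.664 = 8.606 Mbps.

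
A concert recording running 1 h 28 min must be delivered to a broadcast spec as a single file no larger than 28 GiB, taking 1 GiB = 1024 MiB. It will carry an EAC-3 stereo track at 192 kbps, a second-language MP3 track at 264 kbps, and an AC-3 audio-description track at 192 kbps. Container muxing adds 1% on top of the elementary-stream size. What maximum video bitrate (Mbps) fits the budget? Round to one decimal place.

Budget: 28 GiB = 240518.2 Mb.
Stream payload after overhead: 240518.2 / 1.01 = 238136.8 Mb.
1 h 28 min = 88 min = 5280 s
Total bitrate budget: 238136.8 Mb / 5280 s = 45.102 Mbps.
Audio total: 192 + 264 + 192 = 648 kbps = 0.648 Mbps.
Video: 45.102 − 0.648 = 44.454 Mbps.

44.5 Mbps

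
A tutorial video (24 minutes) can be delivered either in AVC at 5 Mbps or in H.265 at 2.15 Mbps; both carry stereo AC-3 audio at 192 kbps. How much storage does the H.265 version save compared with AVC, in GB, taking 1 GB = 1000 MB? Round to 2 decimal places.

0.51 GB

24 min = 1440 s
Audio: 192 kbps = 0.192 Mbps.
AVC: 5.192 Mbps × 1440 s = 7476.5 Mb = 0.935 GB.
H.265: 2.342 Mbps × 1440 s = 3372.5 Mb = 0.422 GB.
Saving: 0.935 − 0.422 = 0.513 GB.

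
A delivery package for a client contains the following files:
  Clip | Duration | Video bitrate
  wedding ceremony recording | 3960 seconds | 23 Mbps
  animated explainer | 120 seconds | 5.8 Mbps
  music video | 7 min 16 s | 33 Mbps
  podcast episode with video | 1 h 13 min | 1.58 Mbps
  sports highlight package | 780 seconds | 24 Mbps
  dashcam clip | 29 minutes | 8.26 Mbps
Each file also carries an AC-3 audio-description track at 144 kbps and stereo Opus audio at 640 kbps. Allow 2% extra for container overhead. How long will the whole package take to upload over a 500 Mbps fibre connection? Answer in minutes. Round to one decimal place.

5.3 minutes

Audio total: 144 + 640 = 784 kbps = 0.784 Mbps.
wedding ceremony recording: 23.784 Mbps × 3960 s × 1.02 = 96068.3 Mb
animated explainer: 6.584 Mbps × 120 s × 1.02 = 805.9 Mb
music video: 33.784 Mbps × 436 s × 1.02 = 15024.4 Mb
podcast episode with video: 2.364 Mbps × 4380 s × 1.02 = 10561.4 Mb
sports highlight package: 24.784 Mbps × 780 s × 1.02 = 19718.2 Mb
dashcam clip: 9.044 Mbps × 1740 s × 1.02 = 16051.3 Mb
Total: 158229.5 Mb = 19778.7 MB.
At 500 Mbps: 158229.5 / 500 = 316 s ≈ 5.27 minutes.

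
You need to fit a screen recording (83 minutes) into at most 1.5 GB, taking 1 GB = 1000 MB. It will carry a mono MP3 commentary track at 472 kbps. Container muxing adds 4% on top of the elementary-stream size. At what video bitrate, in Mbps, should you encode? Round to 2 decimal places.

Budget: 1.5 GB = 12000.0 Mb.
Stream payload after overhead: 12000.0 / 1.04 = 11538.5 Mb.
83 min = 4980 s
Total bitrate budget: 11538.5 Mb / 4980 s = 2.317 Mbps.
Audio: 472 kbps = 0.472 Mbps.
Video: 2.317 − 0.472 = 1.845 Mbps.

1.84 Mbps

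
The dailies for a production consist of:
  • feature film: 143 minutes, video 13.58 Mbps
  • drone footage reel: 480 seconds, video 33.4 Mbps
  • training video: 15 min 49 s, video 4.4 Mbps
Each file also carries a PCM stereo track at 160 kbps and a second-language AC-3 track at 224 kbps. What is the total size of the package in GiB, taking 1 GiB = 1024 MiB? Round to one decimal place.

Audio total: 160 + 224 = 384 kbps = 0.384 Mbps.
feature film: 13.964 Mbps × 8580 s = 119811.1 Mb
drone footage reel: 33.784 Mbps × 480 s = 16216.3 Mb
training video: 4.784 Mbps × 949 s = 4540.0 Mb
Total: 140567.5 Mb = 17570.9 MB.
= 16.36 GiB.

16.4 GiB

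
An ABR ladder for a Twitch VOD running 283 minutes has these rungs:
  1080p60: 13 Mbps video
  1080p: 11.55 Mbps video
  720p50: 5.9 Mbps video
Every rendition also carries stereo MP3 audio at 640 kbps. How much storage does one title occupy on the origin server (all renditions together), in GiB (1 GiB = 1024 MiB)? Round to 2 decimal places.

283 min = 16980 s
Audio: 640 kbps = 0.640 Mbps.
Sum of rendition bitrates: (13+0.640) + (11.55+0.640) + (5.9+0.640) = 32.370 Mbps.
× 16980 s = 549,643 Mb = 68,705 MB = 63.99 GiB.

63.99 GiB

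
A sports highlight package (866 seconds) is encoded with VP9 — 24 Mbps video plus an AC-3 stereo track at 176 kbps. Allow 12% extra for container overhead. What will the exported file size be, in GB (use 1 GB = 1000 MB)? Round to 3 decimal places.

Audio: 176 kbps = 0.176 Mbps.
Total bitrate: 24 + 0.176 = 24.176 Mbps.
Stream data: 24.176 Mbps × 866 s = 20936.4 Mb.
With 12% container overhead: ×1.12.
23,449 Mb ÷ 8 = 2,931 MB → 2.931 GB.

2.931 GB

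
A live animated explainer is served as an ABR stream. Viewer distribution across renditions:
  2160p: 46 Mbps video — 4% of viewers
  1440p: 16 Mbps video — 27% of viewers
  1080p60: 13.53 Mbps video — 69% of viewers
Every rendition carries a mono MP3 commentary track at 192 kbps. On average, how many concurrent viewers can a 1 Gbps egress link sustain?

Audio: 192 kbps = 0.192 Mbps.
Average per-viewer bitrate: 0.04×46.192 + 0.27×16.192 + 0.69×13.722 = 15.688 Mbps.
1 Gbps = 1,000 Mbps; 1,000 / 15.688 = 63.74 → 63.

63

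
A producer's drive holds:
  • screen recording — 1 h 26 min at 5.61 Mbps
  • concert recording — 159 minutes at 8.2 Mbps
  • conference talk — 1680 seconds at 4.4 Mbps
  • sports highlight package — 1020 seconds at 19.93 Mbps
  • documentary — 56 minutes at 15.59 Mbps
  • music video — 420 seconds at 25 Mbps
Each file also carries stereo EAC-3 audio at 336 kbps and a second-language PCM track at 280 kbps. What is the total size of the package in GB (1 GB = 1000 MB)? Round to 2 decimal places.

26.35 GB

Audio total: 336 + 280 = 616 kbps = 0.616 Mbps.
screen recording: 6.226 Mbps × 5160 s = 32126.2 Mb
concert recording: 8.816 Mbps × 9540 s = 84104.6 Mb
conference talk: 5.016 Mbps × 1680 s = 8426.9 Mb
sports highlight package: 20.546 Mbps × 1020 s = 20956.9 Mb
documentary: 16.206 Mbps × 3360 s = 54452.2 Mb
music video: 25.616 Mbps × 420 s = 10758.7 Mb
Total: 210825.5 Mb = 26353.2 MB.
= 26.35 GB.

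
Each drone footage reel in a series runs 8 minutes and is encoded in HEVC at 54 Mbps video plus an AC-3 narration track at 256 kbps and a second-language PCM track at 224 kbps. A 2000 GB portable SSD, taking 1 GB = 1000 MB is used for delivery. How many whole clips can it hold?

8 min = 480 s
Audio total: 256 + 224 = 480 kbps = 0.480 Mbps.
Total bitrate: 54.480 Mbps.
Per item: 54.480 Mbps × 480 s = 26,150 Mb = 3,269 MB.
Capacity: 2000 GB = 16,000,000 Mb; 611.85 items → 611 complete.

611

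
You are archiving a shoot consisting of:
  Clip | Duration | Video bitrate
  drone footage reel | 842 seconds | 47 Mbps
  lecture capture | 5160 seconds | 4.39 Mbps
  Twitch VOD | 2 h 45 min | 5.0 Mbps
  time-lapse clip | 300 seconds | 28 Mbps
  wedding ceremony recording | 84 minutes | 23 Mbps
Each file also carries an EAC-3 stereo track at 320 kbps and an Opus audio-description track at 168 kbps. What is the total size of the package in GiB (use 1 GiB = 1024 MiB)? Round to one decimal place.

28.7 GiB

Audio total: 320 + 168 = 488 kbps = 0.488 Mbps.
drone footage reel: 47.488 Mbps × 842 s = 39984.9 Mb
lecture capture: 4.878 Mbps × 5160 s = 25170.5 Mb
Twitch VOD: 5.488 Mbps × 9900 s = 54331.2 Mb
time-lapse clip: 28.488 Mbps × 300 s = 8546.4 Mb
wedding ceremony recording: 23.488 Mbps × 5040 s = 118379.5 Mb
Total: 246412.5 Mb = 30801.6 MB.
= 28.69 GiB.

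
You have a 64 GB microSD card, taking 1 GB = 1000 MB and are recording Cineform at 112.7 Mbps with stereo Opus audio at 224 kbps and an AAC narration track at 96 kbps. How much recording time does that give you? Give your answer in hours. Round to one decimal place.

1.3 hours

Audio total: 224 + 96 = 320 kbps = 0.320 Mbps.
Total bitrate: 112.7 + 0.320 = 113.020 Mbps.
Capacity: 64 GB = 512,000 Mb.
Recording time: 512,000 / 113.020 = 4,530 s ≈ 1.26 hours.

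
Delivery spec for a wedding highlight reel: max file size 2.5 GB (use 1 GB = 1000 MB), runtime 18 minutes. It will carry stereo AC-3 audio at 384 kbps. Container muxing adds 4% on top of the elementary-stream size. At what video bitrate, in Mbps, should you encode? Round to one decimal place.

17.4 Mbps

Budget: 2.5 GB = 20000.0 Mb.
Stream payload after overhead: 20000.0 / 1.04 = 19230.8 Mb.
18 min = 1080 s
Total bitrate budget: 19230.8 Mb / 1080 s = 17.806 Mbps.
Audio: 384 kbps = 0.384 Mbps.
Video: 17.806 − 0.384 = 17.422 Mbps.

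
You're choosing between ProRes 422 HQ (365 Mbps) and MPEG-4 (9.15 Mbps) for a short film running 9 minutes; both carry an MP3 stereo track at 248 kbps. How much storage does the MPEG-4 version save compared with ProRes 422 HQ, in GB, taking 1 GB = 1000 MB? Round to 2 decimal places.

24.02 GB

9 min = 540 s
Audio: 248 kbps = 0.248 Mbps.
ProRes 422 HQ: 365.248 Mbps × 540 s = 197233.9 Mb = 24.654 GB.
MPEG-4: 9.398 Mbps × 540 s = 5074.9 Mb = 0.634 GB.
Saving: 24.654 − 0.634 = 24.020 GB.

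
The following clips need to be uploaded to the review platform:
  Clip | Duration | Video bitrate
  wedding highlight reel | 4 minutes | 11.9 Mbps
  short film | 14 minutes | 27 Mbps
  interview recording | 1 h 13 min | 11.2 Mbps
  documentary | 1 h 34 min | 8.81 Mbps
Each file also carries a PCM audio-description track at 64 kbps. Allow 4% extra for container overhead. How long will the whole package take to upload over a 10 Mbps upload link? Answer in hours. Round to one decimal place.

Audio: 64 kbps = 0.064 Mbps.
wedding highlight reel: 11.964 Mbps × 240 s × 1.04 = 2986.2 Mb
short film: 27.064 Mbps × 840 s × 1.04 = 23643.1 Mb
interview recording: 11.264 Mbps × 4380 s × 1.04 = 51309.8 Mb
documentary: 8.874 Mbps × 5640 s × 1.04 = 52051.3 Mb
Total: 129990.4 Mb = 16248.8 MB.
At 10 Mbps: 129990.4 / 10 = 12999 s ≈ 3.61 hours.

3.6 hours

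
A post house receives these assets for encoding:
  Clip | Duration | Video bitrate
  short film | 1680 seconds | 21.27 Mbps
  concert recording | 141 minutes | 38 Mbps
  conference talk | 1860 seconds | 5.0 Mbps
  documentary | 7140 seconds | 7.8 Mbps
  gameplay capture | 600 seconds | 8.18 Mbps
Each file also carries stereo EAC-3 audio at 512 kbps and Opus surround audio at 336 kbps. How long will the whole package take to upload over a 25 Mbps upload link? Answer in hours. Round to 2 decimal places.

4.93 hours

Audio total: 512 + 336 = 848 kbps = 0.848 Mbps.
short film: 22.118 Mbps × 1680 s = 37158.2 Mb
concert recording: 38.848 Mbps × 8460 s = 328654.1 Mb
conference talk: 5.848 Mbps × 1860 s = 10877.3 Mb
documentary: 8.648 Mbps × 7140 s = 61746.7 Mb
gameplay capture: 9.028 Mbps × 600 s = 5416.8 Mb
Total: 443853.1 Mb = 55481.6 MB.
At 25 Mbps: 443853.1 / 25 = 17754 s ≈ 4.93 hours.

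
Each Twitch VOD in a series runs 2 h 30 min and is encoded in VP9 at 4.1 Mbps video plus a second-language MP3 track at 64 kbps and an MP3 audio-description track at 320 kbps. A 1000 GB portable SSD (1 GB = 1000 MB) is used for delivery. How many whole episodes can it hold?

198

2 h 30 min = 150 min = 9000 s
Audio total: 64 + 320 = 384 kbps = 0.384 Mbps.
Total bitrate: 4.484 Mbps.
Per item: 4.484 Mbps × 9000 s = 40,356 Mb = 5,044 MB.
Capacity: 1000 GB = 8,000,000 Mb; 198.24 items → 198 complete.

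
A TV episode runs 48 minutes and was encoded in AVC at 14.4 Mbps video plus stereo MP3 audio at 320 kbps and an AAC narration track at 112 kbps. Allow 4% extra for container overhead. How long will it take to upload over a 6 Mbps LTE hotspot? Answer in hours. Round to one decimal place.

2.1 hours

48 min = 2880 s
Audio total: 320 + 112 = 432 kbps = 0.432 Mbps.
Total bitrate: 14.832 Mbps.
File: 14.832 Mbps × 2880 s = 42716.2 Mb.
With 4% container overhead: ×1.04. → 44424.8 Mb.
At 6 Mbps: 44424.8 / 6 = 7404.1 s ≈ 2.06 hours.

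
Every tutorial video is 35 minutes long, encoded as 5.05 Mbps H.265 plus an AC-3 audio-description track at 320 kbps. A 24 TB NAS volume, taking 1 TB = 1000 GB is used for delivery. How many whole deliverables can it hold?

17025

35 min = 2100 s
Audio: 320 kbps = 0.320 Mbps.
Total bitrate: 5.370 Mbps.
Per item: 5.370 Mbps × 2100 s = 11,277 Mb = 1,410 MB.
Capacity: 24 TB = 192,000,000 Mb; 17025.80 items → 17025 complete.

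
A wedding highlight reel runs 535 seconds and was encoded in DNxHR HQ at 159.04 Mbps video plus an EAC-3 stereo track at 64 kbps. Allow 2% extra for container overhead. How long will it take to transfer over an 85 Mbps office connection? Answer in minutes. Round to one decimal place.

Audio: 64 kbps = 0.064 Mbps.
Total bitrate: 159.104 Mbps.
File: 159.104 Mbps × 535 s = 85120.6 Mb.
With 2% container overhead: ×1.02. → 86823.1 Mb.
At 85 Mbps: 86823.1 / 85 = 1021.4 s ≈ 17 minutes.

17.0 minutes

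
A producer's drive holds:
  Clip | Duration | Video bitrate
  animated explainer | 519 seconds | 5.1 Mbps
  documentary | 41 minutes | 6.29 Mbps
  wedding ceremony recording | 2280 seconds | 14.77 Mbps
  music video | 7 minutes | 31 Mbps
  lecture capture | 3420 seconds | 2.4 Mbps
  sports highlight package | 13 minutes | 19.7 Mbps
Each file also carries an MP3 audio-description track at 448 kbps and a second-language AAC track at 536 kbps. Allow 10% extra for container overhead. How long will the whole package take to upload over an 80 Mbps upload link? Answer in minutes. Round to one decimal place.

22.5 minutes

Audio total: 448 + 536 = 984 kbps = 0.984 Mbps.
animated explainer: 6.084 Mbps × 519 s × 1.10 = 3473.4 Mb
documentary: 7.274 Mbps × 2460 s × 1.10 = 19683.4 Mb
wedding ceremony recording: 15.754 Mbps × 2280 s × 1.10 = 39511.0 Mb
music video: 31.984 Mbps × 420 s × 1.10 = 14776.6 Mb
lecture capture: 3.384 Mbps × 3420 s × 1.10 = 12730.6 Mb
sports highlight package: 20.684 Mbps × 780 s × 1.10 = 17746.9 Mb
Total: 107921.9 Mb = 13490.2 MB.
At 80 Mbps: 107921.9 / 80 = 1349 s ≈ 22.5 minutes.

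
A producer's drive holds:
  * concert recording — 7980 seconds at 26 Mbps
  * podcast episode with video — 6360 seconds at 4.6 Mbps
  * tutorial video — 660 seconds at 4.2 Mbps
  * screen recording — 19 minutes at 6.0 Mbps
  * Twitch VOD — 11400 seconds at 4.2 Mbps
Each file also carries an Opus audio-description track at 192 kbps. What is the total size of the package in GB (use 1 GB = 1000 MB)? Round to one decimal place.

Audio: 192 kbps = 0.192 Mbps.
concert recording: 26.192 Mbps × 7980 s = 209012.2 Mb
podcast episode with video: 4.792 Mbps × 6360 s = 30477.1 Mb
tutorial video: 4.392 Mbps × 660 s = 2898.7 Mb
screen recording: 6.192 Mbps × 1140 s = 7058.9 Mb
Twitch VOD: 4.392 Mbps × 11400 s = 50068.8 Mb
Total: 299515.7 Mb = 37439.5 MB.
= 37.44 GB.

37.4 GB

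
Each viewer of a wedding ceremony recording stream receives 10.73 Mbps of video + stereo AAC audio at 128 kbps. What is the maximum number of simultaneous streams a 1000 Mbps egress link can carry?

Audio: 128 kbps = 0.128 Mbps.
Per-viewer media rate: 10.858 Mbps.
1000 Mbps = 1,000 Mbps; 1,000 / 10.858 = 92.10 → 92 viewers.

92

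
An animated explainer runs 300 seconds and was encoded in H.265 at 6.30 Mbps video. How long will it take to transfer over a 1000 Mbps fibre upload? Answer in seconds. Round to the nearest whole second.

2 seconds

File: 6.300 Mbps × 300 s = 1890.0 Mb.
At 1000 Mbps: 1890.0 / 1000 = 1.9 s ≈ 1.89 seconds.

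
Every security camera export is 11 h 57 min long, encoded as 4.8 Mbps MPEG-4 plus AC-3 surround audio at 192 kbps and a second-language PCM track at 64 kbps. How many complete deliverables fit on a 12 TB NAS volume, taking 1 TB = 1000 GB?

441

11 h 57 min = 717 min = 43020 s
Audio total: 192 + 64 = 256 kbps = 0.256 Mbps.
Total bitrate: 5.056 Mbps.
Per item: 5.056 Mbps × 43020 s = 217,509 Mb = 27,189 MB.
Capacity: 12 TB = 96,000,000 Mb; 441.36 items → 441 complete.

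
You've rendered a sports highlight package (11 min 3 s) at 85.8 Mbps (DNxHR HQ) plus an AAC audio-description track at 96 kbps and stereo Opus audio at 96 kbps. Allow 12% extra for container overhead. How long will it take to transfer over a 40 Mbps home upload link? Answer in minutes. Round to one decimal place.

26.6 minutes

11 min 3 s = 663 s
Audio total: 96 + 96 = 192 kbps = 0.192 Mbps.
Total bitrate: 85.992 Mbps.
File: 85.992 Mbps × 663 s = 57012.7 Mb.
With 12% container overhead: ×1.12. → 63854.2 Mb.
At 40 Mbps: 63854.2 / 40 = 1596.4 s ≈ 26.6 minutes.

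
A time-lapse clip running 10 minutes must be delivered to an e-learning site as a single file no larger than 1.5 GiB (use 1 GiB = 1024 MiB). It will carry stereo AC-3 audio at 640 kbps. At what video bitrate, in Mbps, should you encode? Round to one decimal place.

20.8 Mbps

Budget: 1.5 GiB = 12884.9 Mb.
10 min = 600 s
Total bitrate budget: 12884.9 Mb / 600 s = 21.475 Mbps.
Audio: 640 kbps = 0.640 Mbps.
Video: 21.475 − 0.640 = 20.835 Mbps.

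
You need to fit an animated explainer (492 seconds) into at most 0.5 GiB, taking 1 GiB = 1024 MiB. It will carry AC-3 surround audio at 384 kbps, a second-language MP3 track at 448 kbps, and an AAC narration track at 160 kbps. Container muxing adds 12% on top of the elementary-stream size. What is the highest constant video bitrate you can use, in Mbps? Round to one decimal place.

6.8 Mbps

Budget: 0.5 GiB = 4295.0 Mb.
Stream payload after overhead: 4295.0 / 1.12 = 3834.8 Mb.
Total bitrate budget: 3834.8 Mb / 492 s = 7.794 Mbps.
Audio total: 384 + 448 + 160 = 992 kbps = 0.992 Mbps.
Video: 7.794 − 0.992 = 6.802 Mbps.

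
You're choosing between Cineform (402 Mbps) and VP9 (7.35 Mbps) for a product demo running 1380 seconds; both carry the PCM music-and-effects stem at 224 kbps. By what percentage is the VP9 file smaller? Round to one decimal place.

98.1%

Audio: 224 kbps = 0.224 Mbps.
Cineform: 402.224 Mbps × 1380 s = 555069.1 Mb = 64.619 GiB.
VP9: 7.574 Mbps × 1380 s = 10452.1 Mb = 1.217 GiB.
Reduction: (1 − 1.217/64.619) × 100 = 98.12%.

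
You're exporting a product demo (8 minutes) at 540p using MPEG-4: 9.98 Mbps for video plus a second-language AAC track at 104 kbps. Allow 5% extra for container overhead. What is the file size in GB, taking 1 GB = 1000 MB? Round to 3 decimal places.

0.635 GB

8 min = 480 s
Audio: 104 kbps = 0.104 Mbps.
Total bitrate: 9.98 + 0.104 = 10.084 Mbps.
Stream data: 10.084 Mbps × 480 s = 4840.3 Mb.
With 5% container overhead: ×1.05.
5,082 Mb ÷ 8 = 635.3 MB → 0.6353 GB.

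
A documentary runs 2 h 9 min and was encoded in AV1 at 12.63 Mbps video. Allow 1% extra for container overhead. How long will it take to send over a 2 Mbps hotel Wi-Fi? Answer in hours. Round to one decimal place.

13.7 hours

2 h 9 min = 129 min = 7740 s
File: 12.630 Mbps × 7740 s = 97756.2 Mb.
With 1% container overhead: ×1.01. → 98733.8 Mb.
At 2 Mbps: 98733.8 / 2 = 49366.9 s ≈ 13.7 hours.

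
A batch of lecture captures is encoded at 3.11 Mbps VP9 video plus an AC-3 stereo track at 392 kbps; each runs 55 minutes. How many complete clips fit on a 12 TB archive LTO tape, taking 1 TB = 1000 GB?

55 min = 3300 s
Audio: 392 kbps = 0.392 Mbps.
Total bitrate: 3.502 Mbps.
Per item: 3.502 Mbps × 3300 s = 11,557 Mb = 1,445 MB.
Capacity: 12 TB = 96,000,000 Mb; 8306.94 items → 8306 complete.

8306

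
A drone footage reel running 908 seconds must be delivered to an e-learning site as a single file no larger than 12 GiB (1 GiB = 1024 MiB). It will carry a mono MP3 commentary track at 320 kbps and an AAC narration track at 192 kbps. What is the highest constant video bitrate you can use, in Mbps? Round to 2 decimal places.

113.01 Mbps

Budget: 12 GiB = 103079.2 Mb.
Total bitrate budget: 103079.2 Mb / 908 s = 113.523 Mbps.
Audio total: 320 + 192 = 512 kbps = 0.512 Mbps.
Video: 113.523 − 0.512 = 113.011 Mbps.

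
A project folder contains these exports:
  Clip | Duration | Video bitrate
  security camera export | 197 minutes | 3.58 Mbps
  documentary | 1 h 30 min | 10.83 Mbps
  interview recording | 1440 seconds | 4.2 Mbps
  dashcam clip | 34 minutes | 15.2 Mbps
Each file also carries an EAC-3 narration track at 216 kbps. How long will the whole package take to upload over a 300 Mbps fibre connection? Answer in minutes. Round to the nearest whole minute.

Audio: 216 kbps = 0.216 Mbps.
security camera export: 3.796 Mbps × 11820 s = 44868.7 Mb
documentary: 11.046 Mbps × 5400 s = 59648.4 Mb
interview recording: 4.416 Mbps × 1440 s = 6359.0 Mb
dashcam clip: 15.416 Mbps × 2040 s = 31448.6 Mb
Total: 142324.8 Mb = 17790.6 MB.
At 300 Mbps: 142324.8 / 300 = 474 s ≈ 7.91 minutes.

8 minutes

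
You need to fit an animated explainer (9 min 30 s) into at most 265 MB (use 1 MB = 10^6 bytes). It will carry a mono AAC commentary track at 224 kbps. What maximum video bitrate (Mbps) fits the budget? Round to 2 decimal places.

3.50 Mbps

Budget: 265 MB = 2120.0 Mb.
9 min 30 s = 570 s
Total bitrate budget: 2120.0 Mb / 570 s = 3.719 Mbps.
Audio: 224 kbps = 0.224 Mbps.
Video: 3.719 − 0.224 = 3.495 Mbps.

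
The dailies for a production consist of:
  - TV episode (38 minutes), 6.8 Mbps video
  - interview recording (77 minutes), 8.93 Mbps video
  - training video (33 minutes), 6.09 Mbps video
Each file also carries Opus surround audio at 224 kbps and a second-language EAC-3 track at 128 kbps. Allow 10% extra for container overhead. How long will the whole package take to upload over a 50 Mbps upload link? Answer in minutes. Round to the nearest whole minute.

Audio total: 224 + 128 = 352 kbps = 0.352 Mbps.
TV episode: 7.152 Mbps × 2280 s × 1.10 = 17937.2 Mb
interview recording: 9.282 Mbps × 4620 s × 1.10 = 47171.1 Mb
training video: 6.442 Mbps × 1980 s × 1.10 = 14030.7 Mb
Total: 79139.0 Mb = 9892.4 MB.
At 50 Mbps: 79139.0 / 50 = 1583 s ≈ 26.4 minutes.

26 minutes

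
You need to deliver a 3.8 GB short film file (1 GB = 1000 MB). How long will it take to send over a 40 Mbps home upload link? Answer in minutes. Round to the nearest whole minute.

File: 3.8 GB = 30400.0 Mb.
At 40 Mbps: 30400.0 / 40 = 760.0 s ≈ 12.7 minutes.

13 minutes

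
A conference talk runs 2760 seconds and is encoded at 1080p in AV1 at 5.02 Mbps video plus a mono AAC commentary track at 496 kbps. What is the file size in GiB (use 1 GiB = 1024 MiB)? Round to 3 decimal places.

Audio: 496 kbps = 0.496 Mbps.
Total bitrate: 5.02 + 0.496 = 5.516 Mbps.
Stream data: 5.516 Mbps × 2760 s = 15224.2 Mb.
15,224 Mb = 1,903,020,000 bytes ÷ 1,073,741,824 = 1.772 GiB.

1.772 GiB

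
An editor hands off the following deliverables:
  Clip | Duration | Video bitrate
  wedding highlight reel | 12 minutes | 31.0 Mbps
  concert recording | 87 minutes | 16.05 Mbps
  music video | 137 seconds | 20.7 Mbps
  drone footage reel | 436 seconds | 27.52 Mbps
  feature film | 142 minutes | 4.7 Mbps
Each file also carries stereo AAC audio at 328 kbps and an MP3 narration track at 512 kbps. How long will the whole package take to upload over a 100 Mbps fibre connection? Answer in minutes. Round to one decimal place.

28.9 minutes

Audio total: 328 + 512 = 840 kbps = 0.840 Mbps.
wedding highlight reel: 31.840 Mbps × 720 s = 22924.8 Mb
concert recording: 16.890 Mbps × 5220 s = 88165.8 Mb
music video: 21.540 Mbps × 137 s = 2951.0 Mb
drone footage reel: 28.360 Mbps × 436 s = 12365.0 Mb
feature film: 5.540 Mbps × 8520 s = 47200.8 Mb
Total: 173607.3 Mb = 21700.9 MB.
At 100 Mbps: 173607.3 / 100 = 1736 s ≈ 28.9 minutes.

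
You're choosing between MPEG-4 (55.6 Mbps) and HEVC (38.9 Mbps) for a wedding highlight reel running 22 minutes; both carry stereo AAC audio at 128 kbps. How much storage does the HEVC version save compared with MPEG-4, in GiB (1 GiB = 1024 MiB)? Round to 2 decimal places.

2.57 GiB

22 min = 1320 s
Audio: 128 kbps = 0.128 Mbps.
MPEG-4: 55.728 Mbps × 1320 s = 73561.0 Mb = 8.564 GiB.
HEVC: 39.028 Mbps × 1320 s = 51517.0 Mb = 5.997 GiB.
Saving: 8.564 − 5.997 = 2.566 GiB.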